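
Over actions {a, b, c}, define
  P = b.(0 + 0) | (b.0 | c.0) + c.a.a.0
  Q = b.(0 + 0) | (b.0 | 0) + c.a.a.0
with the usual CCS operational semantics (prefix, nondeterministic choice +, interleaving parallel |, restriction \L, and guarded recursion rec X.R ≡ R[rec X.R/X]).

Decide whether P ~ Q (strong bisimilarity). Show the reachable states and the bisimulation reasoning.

NO

Reachable graph of P (11 states):
  s0 = b.(0 + 0) | (b.0 | c.0) + c.a.a.0 has moves =b=> s1, =b=> s2, =c=> s3, =c=> s4
  s1 = (0 + 0) | (b.0 | c.0) has moves =b=> s5, =c=> s6
  s2 = b.(0 + 0) | (0 | c.0) has moves =b=> s5, =c=> s7
  s3 = a.a.0 has moves =a=> s8
  s4 = b.(0 + 0) | (b.0 | 0) has moves =b=> s6, =b=> s7
  s5 = (0 + 0) | (0 | c.0) has moves =c=> s9
  s6 = (0 + 0) | (b.0 | 0) has moves =b=> s9
  s7 = b.(0 + 0) | (0 | 0) has moves =b=> s9
  s8 = a.0 has moves =a=> s10
  s9 = (0 + 0) | (0 | 0) has moves (no moves)
  s10 = 0 has moves (no moves)
Reachable graph of Q (7 states):
  t0 = b.(0 + 0) | (b.0 | 0) + c.a.a.0 has moves =b=> t1, =b=> t2, =c=> t3
  t1 = (0 + 0) | (b.0 | 0) has moves =b=> t4
  t2 = b.(0 + 0) | (0 | 0) has moves =b=> t4
  t3 = a.a.0 has moves =a=> t5
  t4 = (0 + 0) | (0 | 0) has moves (no moves)
  t5 = a.0 has moves =a=> t6
  t6 = 0 has moves (no moves)
Bisimilarity quotient blocks:
  B0 = {s0}
  B1 = {s4}
  B2 = {s6, s7, t1, t2}
  B3 = {s10, s9, t4, t6}
  B4 = {s3, t3}
  B5 = {s8, t5}
  B6 = {s1, s2}
  B7 = {s5}
  B8 = {t0}
s0 ∈ B0, t0 ∈ B8 → different blocks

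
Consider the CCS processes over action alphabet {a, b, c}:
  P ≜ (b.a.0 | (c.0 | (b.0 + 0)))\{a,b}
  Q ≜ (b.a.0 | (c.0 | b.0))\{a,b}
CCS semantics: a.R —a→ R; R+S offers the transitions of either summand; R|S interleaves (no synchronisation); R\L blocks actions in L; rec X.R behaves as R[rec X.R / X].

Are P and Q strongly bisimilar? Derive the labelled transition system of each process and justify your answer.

YES

Reachable graph of P (2 states):
  u0 = (b.a.0 | (c.0 | (b.0 + 0)))\{a,b} :: --c--▸ u1
  u1 = (b.a.0 | (0 | (b.0 + 0)))\{a,b} :: deadlocked
Reachable graph of Q (2 states):
  v0 = (b.a.0 | (c.0 | b.0))\{a,b} :: --c--▸ v1
  v1 = (b.a.0 | (0 | b.0))\{a,b} :: deadlocked
Bisimilarity quotient blocks:
  B0 = {u0, v0}
  B1 = {u1, v1}
u0 ∈ B0, v0 ∈ B0 → same block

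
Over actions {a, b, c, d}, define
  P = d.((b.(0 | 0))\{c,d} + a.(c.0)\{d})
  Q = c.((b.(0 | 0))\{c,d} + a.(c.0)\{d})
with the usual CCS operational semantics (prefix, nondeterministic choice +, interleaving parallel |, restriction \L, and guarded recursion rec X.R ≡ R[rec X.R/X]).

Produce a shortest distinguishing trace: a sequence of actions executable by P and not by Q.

LTS(P): 5 reachable states
  p0 = d.((b.(0 | 0))\{c,d} + a.(c.0)\{d}) | —d→ p1
  p1 = (b.(0 | 0))\{c,d} + a.(c.0)\{d} | —a→ p2, —b→ p3
  p2 = (c.0)\{d} | —c→ p4
  p3 = (0 | 0)\{c,d} | ∅
  p4 = 0\{d} | ∅
LTS(Q): 5 reachable states
  q0 = c.((b.(0 | 0))\{c,d} + a.(c.0)\{d}) | —c→ q1
  q1 = (b.(0 | 0))\{c,d} + a.(c.0)\{d} | —a→ q2, —b→ q3
  q2 = (c.0)\{d} | —c→ q4
  q3 = (0 | 0)\{c,d} | ∅
  q4 = 0\{d} | ∅
Run σ = ⟨d⟩ on P: start {p0}
  step 1 (d): {p1}
  P completes σ.
Run σ = ⟨d⟩ on Q: start {q0}
  step 1 (d): no successor for Q

d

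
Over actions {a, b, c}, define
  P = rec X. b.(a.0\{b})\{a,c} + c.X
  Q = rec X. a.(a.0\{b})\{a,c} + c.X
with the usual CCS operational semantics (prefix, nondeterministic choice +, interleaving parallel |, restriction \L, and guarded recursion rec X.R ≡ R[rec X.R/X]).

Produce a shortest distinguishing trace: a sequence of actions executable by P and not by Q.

LTS(P): 2 reachable states
  m0 = rec X. b.(a.0\{b})\{a,c} + c.X has moves =b=> m1, =c=> m0
  m1 = (a.0\{b})\{a,c} has moves ∅
LTS(Q): 2 reachable states
  n0 = rec X. a.(a.0\{b})\{a,c} + c.X has moves =a=> n1, =c=> n0
  n1 = (a.0\{b})\{a,c} has moves ∅
Run σ = ⟨b⟩ on P: start {m0}
  [1] b ⇒ {m1}
  P completes σ.
Run σ = ⟨b⟩ on Q: start {n0}
  [1] b ⇒ no successor for Q

b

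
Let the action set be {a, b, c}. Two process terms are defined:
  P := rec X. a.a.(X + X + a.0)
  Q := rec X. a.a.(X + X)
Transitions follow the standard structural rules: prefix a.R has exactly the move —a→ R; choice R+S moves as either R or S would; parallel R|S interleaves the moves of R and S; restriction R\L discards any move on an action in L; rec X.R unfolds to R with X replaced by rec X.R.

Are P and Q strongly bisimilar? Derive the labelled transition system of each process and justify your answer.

P ≁ Q

LTS(P): 4 reachable states
  p0 = rec X. a.a.(X + X + a.0) | ··a··> p1
  p1 = a.((rec X. a.a.(X + X + a.0)) + (rec X. a.a.(X + X + a.0)) + a.0) | ··a··> p2
  p2 = (rec X. a.a.(X + X + a.0)) + (rec X. a.a.(X + X + a.0)) + a.0 | ··a··> p1, ··a··> p3
  p3 = 0 | (no moves)
LTS(Q): 3 reachable states
  q0 = rec X. a.a.(X + X) | ··a··> q1
  q1 = a.((rec X. a.a.(X + X)) + (rec X. a.a.(X + X))) | ··a··> q2
  q2 = (rec X. a.a.(X + X)) + (rec X. a.a.(X + X)) | ··a··> q1
Partition-refinement fixed point:
  B0 = {p0}
  B1 = {p1}
  B2 = {p2}
  B3 = {p3}
  B4 = {q0, q1, q2}
p0 ∈ B0, q0 ∈ B4 → different blocks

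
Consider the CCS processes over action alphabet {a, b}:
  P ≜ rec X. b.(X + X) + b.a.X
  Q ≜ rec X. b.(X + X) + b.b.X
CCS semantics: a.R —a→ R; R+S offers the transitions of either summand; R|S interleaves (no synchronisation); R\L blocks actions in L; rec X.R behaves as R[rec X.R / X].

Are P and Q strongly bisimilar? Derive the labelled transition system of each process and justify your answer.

LTS(P): 3 reachable states
  u0 = rec X. b.(X + X) + b.a.X ⊢ ··b··> u1, ··b··> u2
  u1 = (rec X. b.(X + X) + b.a.X) + (rec X. b.(X + X) + b.a.X) ⊢ ··b··> u1, ··b··> u2
  u2 = a.(rec X. b.(X + X) + b.a.X) ⊢ ··a··> u0
LTS(Q): 3 reachable states
  v0 = rec X. b.(X + X) + b.b.X ⊢ ··b··> v1, ··b··> v2
  v1 = (rec X. b.(X + X) + b.b.X) + (rec X. b.(X + X) + b.b.X) ⊢ ··b··> v1, ··b··> v2
  v2 = b.(rec X. b.(X + X) + b.b.X) ⊢ ··b··> v0
Coarsest stable partition (strong bisimilarity classes):
  B0 = {u0, u1}
  B1 = {u2}
  B2 = {v0, v1, v2}
u0 ∈ B0, v0 ∈ B2 → different blocks

NO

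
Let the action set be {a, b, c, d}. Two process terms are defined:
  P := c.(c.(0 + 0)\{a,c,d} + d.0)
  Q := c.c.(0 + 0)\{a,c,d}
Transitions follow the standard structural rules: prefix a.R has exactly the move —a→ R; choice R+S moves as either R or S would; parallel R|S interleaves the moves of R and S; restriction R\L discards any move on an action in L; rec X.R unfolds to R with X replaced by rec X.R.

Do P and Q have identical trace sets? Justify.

NO — witness ⟨cd⟩

P's transition system — 4 states:
  m0 = c.(c.(0 + 0)\{a,c,d} + d.0) → —c→ m1
  m1 = c.(0 + 0)\{a,c,d} + d.0 → —c→ m2, —d→ m3
  m2 = (0 + 0)\{a,c,d} → ·
  m3 = 0 → ·
Q's transition system — 3 states:
  n0 = c.c.(0 + 0)\{a,c,d} → —c→ n1
  n1 = c.(0 + 0)\{a,c,d} → —c→ n2
  n2 = (0 + 0)\{a,c,d} → ·
Run σ = ⟨cd⟩ on P: start {m0}
  after c @ step 1: {m1}
  after d @ step 2: {m3}
  — P admits the full trace.
Run σ = ⟨cd⟩ on Q: start {n0}
  after c @ step 1: {n1}
  after d @ step 2: ∅ (Q stuck)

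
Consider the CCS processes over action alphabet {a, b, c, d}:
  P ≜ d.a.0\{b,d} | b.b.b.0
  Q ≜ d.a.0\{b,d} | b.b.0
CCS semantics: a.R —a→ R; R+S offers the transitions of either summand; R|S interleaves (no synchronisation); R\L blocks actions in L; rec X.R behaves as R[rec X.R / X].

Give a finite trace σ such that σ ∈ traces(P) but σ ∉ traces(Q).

bbb

LTS(P): 12 reachable states
  u0 = d.a.0\{b,d} | b.b.b.0 ⊢ —b→ u1, —d→ u2
  u1 = d.a.0\{b,d} | b.b.0 ⊢ —b→ u3, —d→ u4
  u2 = a.0\{b,d} | b.b.b.0 ⊢ —a→ u5, —b→ u4
  u3 = d.a.0\{b,d} | b.0 ⊢ —b→ u6, —d→ u7
  u4 = a.0\{b,d} | b.b.0 ⊢ —a→ u8, —b→ u7
  u5 = 0\{b,d} | b.b.b.0 ⊢ —b→ u8
  u6 = d.a.0\{b,d} | 0 ⊢ —d→ u9
  u7 = a.0\{b,d} | b.0 ⊢ —a→ u10, —b→ u9
  u8 = 0\{b,d} | b.b.0 ⊢ —b→ u10
  u9 = a.0\{b,d} | 0 ⊢ —a→ u11
  u10 = 0\{b,d} | b.0 ⊢ —b→ u11
  u11 = 0\{b,d} | 0 ⊢ deadlocked
LTS(Q): 9 reachable states
  v0 = d.a.0\{b,d} | b.b.0 ⊢ —b→ v1, —d→ v2
  v1 = d.a.0\{b,d} | b.0 ⊢ —b→ v3, —d→ v4
  v2 = a.0\{b,d} | b.b.0 ⊢ —a→ v5, —b→ v4
  v3 = d.a.0\{b,d} | 0 ⊢ —d→ v6
  v4 = a.0\{b,d} | b.0 ⊢ —a→ v7, —b→ v6
  v5 = 0\{b,d} | b.b.0 ⊢ —b→ v7
  v6 = a.0\{b,d} | 0 ⊢ —a→ v8
  v7 = 0\{b,d} | b.0 ⊢ —b→ v8
  v8 = 0\{b,d} | 0 ⊢ deadlocked
Run σ = ⟨bbb⟩ on P: start {u0}
  after b @ step 1: {u1}
  after b @ step 2: {u3}
  after b @ step 3: {u6}
  — P admits the full trace.
Run σ = ⟨bbb⟩ on Q: start {v0}
  after b @ step 1: {v1}
  after b @ step 2: {v3}
  after b @ step 3: ∅  — Q cannot continue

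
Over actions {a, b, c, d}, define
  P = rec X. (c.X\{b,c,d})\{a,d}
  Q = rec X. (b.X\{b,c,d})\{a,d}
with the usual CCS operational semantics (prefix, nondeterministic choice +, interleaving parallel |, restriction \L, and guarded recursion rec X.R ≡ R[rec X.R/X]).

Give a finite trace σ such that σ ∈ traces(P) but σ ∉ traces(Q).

c

LTS(P): 2 reachable states
  m0 = rec X. (c.X\{b,c,d})\{a,d} ⊢ —c→ m1
  m1 = (rec X. (c.X\{b,c,d})\{a,d})\{b,c,d}\{a,d} ⊢ ∅
LTS(Q): 2 reachable states
  n0 = rec X. (b.X\{b,c,d})\{a,d} ⊢ —b→ n1
  n1 = (rec X. (b.X\{b,c,d})\{a,d})\{b,c,d}\{a,d} ⊢ ∅
Executing c from P (initial set {m0}):
  [1] c ⇒ {m1}
  ✓ P
Executing c from Q (initial set {n0}):
  [1] c ⇒ ∅ (Q stuck)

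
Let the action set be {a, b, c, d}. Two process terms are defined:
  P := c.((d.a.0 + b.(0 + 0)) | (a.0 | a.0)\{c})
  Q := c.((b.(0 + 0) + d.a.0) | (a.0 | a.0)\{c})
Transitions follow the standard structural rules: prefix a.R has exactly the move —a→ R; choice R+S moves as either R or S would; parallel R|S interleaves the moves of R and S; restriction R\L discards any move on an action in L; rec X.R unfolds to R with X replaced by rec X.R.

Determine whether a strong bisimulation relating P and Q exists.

P ~ Q

LTS(P): 17 reachable states
  m0 = c.((d.a.0 + b.(0 + 0)) | (a.0 | a.0)\{c}) :: =c=> m1
  m1 = (d.a.0 + b.(0 + 0)) | (a.0 | a.0)\{c} :: =a=> m2, =a=> m3, =b=> m4, =d=> m5
  m2 = (d.a.0 + b.(0 + 0)) | (0 | a.0)\{c} :: =a=> m6, =b=> m7, =d=> m8
  m3 = (d.a.0 + b.(0 + 0)) | (a.0 | 0)\{c} :: =a=> m6, =b=> m9, =d=> m10
  m4 = (0 + 0) | (a.0 | a.0)\{c} :: =a=> m7, =a=> m9
  m5 = a.0 | (a.0 | a.0)\{c} :: =a=> m10, =a=> m11, =a=> m8
  m6 = (d.a.0 + b.(0 + 0)) | (0 | 0)\{c} :: =b=> m12, =d=> m13
  m7 = (0 + 0) | (0 | a.0)\{c} :: =a=> m12
  m8 = a.0 | (0 | a.0)\{c} :: =a=> m13, =a=> m14
  m9 = (0 + 0) | (a.0 | 0)\{c} :: =a=> m12
  m10 = a.0 | (a.0 | 0)\{c} :: =a=> m13, =a=> m15
  m11 = 0 | (a.0 | a.0)\{c} :: =a=> m14, =a=> m15
  m12 = (0 + 0) | (0 | 0)\{c} :: ∅
  m13 = a.0 | (0 | 0)\{c} :: =a=> m16
  m14 = 0 | (0 | a.0)\{c} :: =a=> m16
  m15 = 0 | (a.0 | 0)\{c} :: =a=> m16
  m16 = 0 | (0 | 0)\{c} :: ∅
LTS(Q): 17 reachable states
  n0 = c.((b.(0 + 0) + d.a.0) | (a.0 | a.0)\{c}) :: =c=> n1
  n1 = (b.(0 + 0) + d.a.0) | (a.0 | a.0)\{c} :: =a=> n2, =a=> n3, =b=> n4, =d=> n5
  n2 = (b.(0 + 0) + d.a.0) | (0 | a.0)\{c} :: =a=> n6, =b=> n7, =d=> n8
  n3 = (b.(0 + 0) + d.a.0) | (a.0 | 0)\{c} :: =a=> n6, =b=> n9, =d=> n10
  n4 = (0 + 0) | (a.0 | a.0)\{c} :: =a=> n7, =a=> n9
  n5 = a.0 | (a.0 | a.0)\{c} :: =a=> n10, =a=> n11, =a=> n8
  n6 = (b.(0 + 0) + d.a.0) | (0 | 0)\{c} :: =b=> n12, =d=> n13
  n7 = (0 + 0) | (0 | a.0)\{c} :: =a=> n12
  n8 = a.0 | (0 | a.0)\{c} :: =a=> n13, =a=> n14
  n9 = (0 + 0) | (a.0 | 0)\{c} :: =a=> n12
  n10 = a.0 | (a.0 | 0)\{c} :: =a=> n13, =a=> n15
  n11 = 0 | (a.0 | a.0)\{c} :: =a=> n14, =a=> n15
  n12 = (0 + 0) | (0 | 0)\{c} :: ∅
  n13 = a.0 | (0 | 0)\{c} :: =a=> n16
  n14 = 0 | (0 | a.0)\{c} :: =a=> n16
  n15 = 0 | (a.0 | 0)\{c} :: =a=> n16
  n16 = 0 | (0 | 0)\{c} :: ∅
Coarsest stable partition (strong bisimilarity classes):
  B0 = {m0, n0}
  B1 = {m1, n1}
  B2 = {m2, m3, n2, n3}
  B3 = {m13, m14, m15, m7, m9, n13, n14, n15, n7, n9}
  B4 = {m12, m16, n12, n16}
  B5 = {m10, m11, m4, m8, n10, n11, n4, n8}
  B6 = {m6, n6}
  B7 = {m5, n5}
m0 ∈ B0, n0 ∈ B0 → same block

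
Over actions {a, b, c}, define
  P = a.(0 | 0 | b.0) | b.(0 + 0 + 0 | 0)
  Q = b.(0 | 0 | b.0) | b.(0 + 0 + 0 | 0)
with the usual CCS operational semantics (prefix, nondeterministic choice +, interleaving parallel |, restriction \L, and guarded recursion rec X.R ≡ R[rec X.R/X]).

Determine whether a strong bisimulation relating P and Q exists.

P's transition system — 6 states:
  p0 = a.(0 | 0 | b.0) | b.(0 + 0 + 0 | 0) :: -a-> p1, -b-> p2
  p1 = 0 | 0 | b.0 | b.(0 + 0 + 0 | 0) :: -b-> p3, -b-> p4
  p2 = a.(0 | 0 | b.0) | (0 + 0 + 0 | 0) :: -a-> p4
  p3 = 0 | 0 | 0 | b.(0 + 0 + 0 | 0) :: -b-> p5
  p4 = 0 | 0 | b.0 | (0 + 0 + 0 | 0) :: -b-> p5
  p5 = 0 | 0 | 0 | (0 + 0 + 0 | 0) :: stopped
Q's transition system — 6 states:
  q0 = b.(0 | 0 | b.0) | b.(0 + 0 + 0 | 0) :: -b-> q1, -b-> q2
  q1 = 0 | 0 | b.0 | b.(0 + 0 + 0 | 0) :: -b-> q3, -b-> q4
  q2 = b.(0 | 0 | b.0) | (0 + 0 + 0 | 0) :: -b-> q4
  q3 = 0 | 0 | 0 | b.(0 + 0 + 0 | 0) :: -b-> q5
  q4 = 0 | 0 | b.0 | (0 + 0 + 0 | 0) :: -b-> q5
  q5 = 0 | 0 | 0 | (0 + 0 + 0 | 0) :: stopped
Partition-refinement fixed point:
  B0 = {p0}
  B1 = {p1, q1, q2}
  B2 = {p3, p4, q3, q4}
  B3 = {p5, q5}
  B4 = {p2}
  B5 = {q0}
p0 ∈ B0, q0 ∈ B5 → different blocks

P ≁ Q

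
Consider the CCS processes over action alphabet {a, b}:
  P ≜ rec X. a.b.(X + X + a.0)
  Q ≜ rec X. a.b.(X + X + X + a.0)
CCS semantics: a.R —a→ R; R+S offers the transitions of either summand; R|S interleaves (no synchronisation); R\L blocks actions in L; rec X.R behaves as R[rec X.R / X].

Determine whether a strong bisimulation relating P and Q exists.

P's transition system — 4 states:
  u0 = rec X. a.b.(X + X + a.0) :: —a→ u1
  u1 = b.((rec X. a.b.(X + X + a.0)) + (rec X. a.b.(X + X + a.0)) + a.0) :: —b→ u2
  u2 = (rec X. a.b.(X + X + a.0)) + (rec X. a.b.(X + X + a.0)) + a.0 :: —a→ u1, —a→ u3
  u3 = 0 :: ∅
Q's transition system — 4 states:
  v0 = rec X. a.b.(X + X + X + a.0) :: —a→ v1
  v1 = b.((rec X. a.b.(X + X + X + a.0)) + (rec X. a.b.(X + X + X + a.0)) + (rec X. a.b.(X + X + X + a.0)) + a.0) :: —b→ v2
  v2 = (rec X. a.b.(X + X + X + a.0)) + (rec X. a.b.(X + X + X + a.0)) + (rec X. a.b.(X + X + X + a.0)) + a.0 :: —a→ v1, —a→ v3
  v3 = 0 :: ∅
Bisimilarity quotient blocks:
  B0 = {u0, v0}
  B1 = {u1, v1}
  B2 = {u2, v2}
  B3 = {u3, v3}
u0 ∈ B0, v0 ∈ B0 → same block

YES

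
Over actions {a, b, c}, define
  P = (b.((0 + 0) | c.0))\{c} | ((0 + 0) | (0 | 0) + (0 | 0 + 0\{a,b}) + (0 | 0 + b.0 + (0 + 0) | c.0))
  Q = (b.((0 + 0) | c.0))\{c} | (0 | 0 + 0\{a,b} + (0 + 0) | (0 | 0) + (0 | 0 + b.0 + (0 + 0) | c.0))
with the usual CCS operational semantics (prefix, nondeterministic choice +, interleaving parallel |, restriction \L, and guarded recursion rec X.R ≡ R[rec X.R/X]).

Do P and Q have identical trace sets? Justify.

P's transition system — 6 states:
  m0 = (b.((0 + 0) | c.0))\{c} | ((0 + 0) | (0 | 0) + (0 | 0 + 0\{a,b}) + (0 | 0 + b.0 + (0 + 0) | c.0)) | ··b··> m1, ··b··> m2, ··c··> m3
  m1 = ((0 + 0) | c.0)\{c} | ((0 + 0) | (0 | 0) + (0 | 0 + 0\{a,b}) + (0 | 0 + b.0 + (0 + 0) | c.0)) | ··b··> m4, ··c··> m5
  m2 = (b.((0 + 0) | c.0))\{c} | 0 | ··b··> m4
  m3 = (b.((0 + 0) | c.0))\{c} | ((0 + 0) | 0) | ··b··> m5
  m4 = ((0 + 0) | c.0)\{c} | 0 | deadlocked
  m5 = ((0 + 0) | c.0)\{c} | ((0 + 0) | 0) | deadlocked
Q's transition system — 6 states:
  n0 = (b.((0 + 0) | c.0))\{c} | (0 | 0 + 0\{a,b} + (0 + 0) | (0 | 0) + (0 | 0 + b.0 + (0 + 0) | c.0)) | ··b··> n1, ··b··> n2, ··c··> n3
  n1 = ((0 + 0) | c.0)\{c} | (0 | 0 + 0\{a,b} + (0 + 0) | (0 | 0) + (0 | 0 + b.0 + (0 + 0) | c.0)) | ··b··> n4, ··c··> n5
  n2 = (b.((0 + 0) | c.0))\{c} | 0 | ··b··> n4
  n3 = (b.((0 + 0) | c.0))\{c} | ((0 + 0) | 0) | ··b··> n5
  n4 = ((0 + 0) | c.0)\{c} | 0 | deadlocked
  n5 = ((0 + 0) | c.0)\{c} | ((0 + 0) | 0) | deadlocked
Bisimilarity quotient blocks:
  B0 = {m0, n0}
  B1 = {m2, m3, n2, n3}
  B2 = {m4, m5, n4, n5}
  B3 = {m1, n1}
m0 ∈ B0, n0 ∈ B0 → same block
Bisimilar ⇒ trace-equivalent.

traces(P) = traces(Q)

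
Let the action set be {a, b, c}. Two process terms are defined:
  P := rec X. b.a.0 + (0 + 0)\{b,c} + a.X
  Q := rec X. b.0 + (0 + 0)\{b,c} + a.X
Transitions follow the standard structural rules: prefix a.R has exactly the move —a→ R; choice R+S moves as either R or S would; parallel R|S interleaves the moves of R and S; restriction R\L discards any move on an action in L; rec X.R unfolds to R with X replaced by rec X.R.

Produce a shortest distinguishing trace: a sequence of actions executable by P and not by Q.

ba

Reachable graph of P (3 states):
  u0 = rec X. b.a.0 + (0 + 0)\{b,c} + a.X has moves ··a··> u0, ··b··> u1
  u1 = a.0 has moves ··a··> u2
  u2 = 0 has moves ·
Reachable graph of Q (2 states):
  v0 = rec X. b.0 + (0 + 0)\{b,c} + a.X has moves ··a··> v0, ··b··> v1
  v1 = 0 has moves ·
Executing ba from P (initial set {u0}):
  [1] b ⇒ {u1}
  [2] a ⇒ {u2}
  — P admits the full trace.
Executing ba from Q (initial set {v0}):
  [1] b ⇒ {v1}
  [2] a ⇒ ∅ (Q stuck)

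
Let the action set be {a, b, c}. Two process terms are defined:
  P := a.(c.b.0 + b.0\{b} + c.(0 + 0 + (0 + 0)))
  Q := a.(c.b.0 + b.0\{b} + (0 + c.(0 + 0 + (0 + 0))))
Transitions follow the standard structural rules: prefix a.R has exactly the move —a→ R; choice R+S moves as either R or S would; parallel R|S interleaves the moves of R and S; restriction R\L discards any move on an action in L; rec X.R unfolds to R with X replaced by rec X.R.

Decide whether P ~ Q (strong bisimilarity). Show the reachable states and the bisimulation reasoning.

P's transition system — 6 states:
  u0 = a.(c.b.0 + b.0\{b} + c.(0 + 0 + (0 + 0))) ⊢ ··a··> u1
  u1 = c.b.0 + b.0\{b} + c.(0 + 0 + (0 + 0)) ⊢ ··b··> u2, ··c··> u3, ··c··> u4
  u2 = 0\{b} ⊢ deadlocked
  u3 = 0 + 0 + (0 + 0) ⊢ deadlocked
  u4 = b.0 ⊢ ··b··> u5
  u5 = 0 ⊢ deadlocked
Q's transition system — 6 states:
  v0 = a.(c.b.0 + b.0\{b} + (0 + c.(0 + 0 + (0 + 0)))) ⊢ ··a··> v1
  v1 = c.b.0 + b.0\{b} + (0 + c.(0 + 0 + (0 + 0))) ⊢ ··b··> v2, ··c··> v3, ··c··> v4
  v2 = 0\{b} ⊢ deadlocked
  v3 = 0 + 0 + (0 + 0) ⊢ deadlocked
  v4 = b.0 ⊢ ··b··> v5
  v5 = 0 ⊢ deadlocked
Bisimilarity quotient blocks:
  B0 = {u0, v0}
  B1 = {u1, v1}
  B2 = {u2, u3, u5, v2, v3, v5}
  B3 = {u4, v4}
u0 ∈ B0, v0 ∈ B0 → same block

P ~ Q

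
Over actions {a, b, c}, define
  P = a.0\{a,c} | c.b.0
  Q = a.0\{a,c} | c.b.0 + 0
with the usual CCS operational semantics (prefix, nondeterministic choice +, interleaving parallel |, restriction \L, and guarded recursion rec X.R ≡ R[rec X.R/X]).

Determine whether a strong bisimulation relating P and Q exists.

bisimilar

P's transition system — 6 states:
  p0 = a.0\{a,c} | c.b.0 | -a-> p1, -c-> p2
  p1 = 0\{a,c} | c.b.0 | -c-> p3
  p2 = a.0\{a,c} | b.0 | -a-> p3, -b-> p4
  p3 = 0\{a,c} | b.0 | -b-> p5
  p4 = a.0\{a,c} | 0 | -a-> p5
  p5 = 0\{a,c} | 0 | stopped
Q's transition system — 6 states:
  q0 = a.0\{a,c} | c.b.0 + 0 | -a-> q1, -c-> q2
  q1 = 0\{a,c} | c.b.0 | -c-> q3
  q2 = a.0\{a,c} | b.0 | -a-> q3, -b-> q4
  q3 = 0\{a,c} | b.0 | -b-> q5
  q4 = a.0\{a,c} | 0 | -a-> q5
  q5 = 0\{a,c} | 0 | stopped
Bisimilarity quotient blocks:
  B0 = {p0, q0}
  B1 = {p2, q2}
  B2 = {p4, q4}
  B3 = {p5, q5}
  B4 = {p3, q3}
  B5 = {p1, q1}
p0 ∈ B0, q0 ∈ B0 → same block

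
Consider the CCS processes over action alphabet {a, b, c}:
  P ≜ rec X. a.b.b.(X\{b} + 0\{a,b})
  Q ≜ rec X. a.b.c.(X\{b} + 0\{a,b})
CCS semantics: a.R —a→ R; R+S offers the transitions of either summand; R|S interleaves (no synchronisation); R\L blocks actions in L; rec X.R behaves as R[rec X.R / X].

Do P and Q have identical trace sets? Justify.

NO — witness ⟨abb⟩

Reachable graph of P (5 states):
  s0 = rec X. a.b.b.(X\{b} + 0\{a,b}) → ··a··> s1
  s1 = b.b.((rec X. a.b.b.(X\{b} + 0\{a,b}))\{b} + 0\{a,b}) → ··b··> s2
  s2 = b.((rec X. a.b.b.(X\{b} + 0\{a,b}))\{b} + 0\{a,b}) → ··b··> s3
  s3 = (rec X. a.b.b.(X\{b} + 0\{a,b}))\{b} + 0\{a,b} → ··a··> s4
  s4 = (b.b.((rec X. a.b.b.(X\{b} + 0\{a,b}))\{b} + 0\{a,b}))\{b} → (no moves)
Reachable graph of Q (5 states):
  t0 = rec X. a.b.c.(X\{b} + 0\{a,b}) → ··a··> t1
  t1 = b.c.((rec X. a.b.c.(X\{b} + 0\{a,b}))\{b} + 0\{a,b}) → ··b··> t2
  t2 = c.((rec X. a.b.c.(X\{b} + 0\{a,b}))\{b} + 0\{a,b}) → ··c··> t3
  t3 = (rec X. a.b.c.(X\{b} + 0\{a,b}))\{b} + 0\{a,b} → ··a··> t4
  t4 = (b.c.((rec X. a.b.c.(X\{b} + 0\{a,b}))\{b} + 0\{a,b}))\{b} → (no moves)
Run σ = ⟨abb⟩ on P: start {s0}
  [1] a ⇒ {s1}
  [2] b ⇒ {s2}
  [3] b ⇒ {s3}
  ✓ P
Run σ = ⟨abb⟩ on Q: start {t0}
  [1] a ⇒ {t1}
  [2] b ⇒ {t2}
  [3] b ⇒ ∅ (Q stuck)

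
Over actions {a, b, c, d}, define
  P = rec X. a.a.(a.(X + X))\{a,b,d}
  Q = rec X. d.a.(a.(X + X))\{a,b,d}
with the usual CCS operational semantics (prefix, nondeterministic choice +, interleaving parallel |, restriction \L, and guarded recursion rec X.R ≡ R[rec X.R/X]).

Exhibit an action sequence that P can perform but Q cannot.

Reachable graph of P (3 states):
  u0 = rec X. a.a.(a.(X + X))\{a,b,d} → —a→ u1
  u1 = a.(a.((rec X. a.a.(a.(X + X))\{a,b,d}) + (rec X. a.a.(a.(X + X))\{a,b,d})))\{a,b,d} → —a→ u2
  u2 = (a.((rec X. a.a.(a.(X + X))\{a,b,d}) + (rec X. a.a.(a.(X + X))\{a,b,d})))\{a,b,d} → (no moves)
Reachable graph of Q (3 states):
  v0 = rec X. d.a.(a.(X + X))\{a,b,d} → —d→ v1
  v1 = a.(a.((rec X. d.a.(a.(X + X))\{a,b,d}) + (rec X. d.a.(a.(X + X))\{a,b,d})))\{a,b,d} → —a→ v2
  v2 = (a.((rec X. d.a.(a.(X + X))\{a,b,d}) + (rec X. d.a.(a.(X + X))\{a,b,d})))\{a,b,d} → (no moves)
Run σ = ⟨a⟩ on P: start {u0}
  [1] a ⇒ {u1}
  P completes σ.
Run σ = ⟨a⟩ on Q: start {v0}
  [1] a ⇒ no successor for Q

a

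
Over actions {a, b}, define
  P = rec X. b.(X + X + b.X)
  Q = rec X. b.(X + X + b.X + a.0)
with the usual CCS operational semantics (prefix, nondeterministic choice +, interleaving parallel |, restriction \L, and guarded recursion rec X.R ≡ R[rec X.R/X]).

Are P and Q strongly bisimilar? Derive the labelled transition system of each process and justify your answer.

P's transition system — 2 states:
  p0 = rec X. b.(X + X + b.X) → --b--▸ p1
  p1 = (rec X. b.(X + X + b.X)) + (rec X. b.(X + X + b.X)) + b.(rec X. b.(X + X + b.X)) → --b--▸ p0, --b--▸ p1
Q's transition system — 3 states:
  q0 = rec X. b.(X + X + b.X + a.0) → --b--▸ q1
  q1 = (rec X. b.(X + X + b.X + a.0)) + (rec X. b.(X + X + b.X + a.0)) + b.(rec X. b.(X + X + b.X + a.0)) + a.0 → --a--▸ q2, --b--▸ q0, --b--▸ q1
  q2 = 0 → stopped
Bisimilarity quotient blocks:
  B0 = {p0, p1}
  B1 = {q0}
  B2 = {q1}
  B3 = {q2}
p0 ∈ B0, q0 ∈ B1 → different blocks

P ≁ Q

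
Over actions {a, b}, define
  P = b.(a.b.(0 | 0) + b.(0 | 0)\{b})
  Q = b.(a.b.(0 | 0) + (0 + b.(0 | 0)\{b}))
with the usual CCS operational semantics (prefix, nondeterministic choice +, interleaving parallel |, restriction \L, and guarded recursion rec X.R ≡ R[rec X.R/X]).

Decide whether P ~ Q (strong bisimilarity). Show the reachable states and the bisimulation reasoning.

YES

Reachable graph of P (5 states):
  u0 = b.(a.b.(0 | 0) + b.(0 | 0)\{b}) | -b-> u1
  u1 = a.b.(0 | 0) + b.(0 | 0)\{b} | -a-> u2, -b-> u3
  u2 = b.(0 | 0) | -b-> u4
  u3 = (0 | 0)\{b} | stopped
  u4 = 0 | 0 | stopped
Reachable graph of Q (5 states):
  v0 = b.(a.b.(0 | 0) + (0 + b.(0 | 0)\{b})) | -b-> v1
  v1 = a.b.(0 | 0) + (0 + b.(0 | 0)\{b}) | -a-> v2, -b-> v3
  v2 = b.(0 | 0) | -b-> v4
  v3 = (0 | 0)\{b} | stopped
  v4 = 0 | 0 | stopped
Coarsest stable partition (strong bisimilarity classes):
  B0 = {u0, v0}
  B1 = {u1, v1}
  B2 = {u3, u4, v3, v4}
  B3 = {u2, v2}
u0 ∈ B0, v0 ∈ B0 → same block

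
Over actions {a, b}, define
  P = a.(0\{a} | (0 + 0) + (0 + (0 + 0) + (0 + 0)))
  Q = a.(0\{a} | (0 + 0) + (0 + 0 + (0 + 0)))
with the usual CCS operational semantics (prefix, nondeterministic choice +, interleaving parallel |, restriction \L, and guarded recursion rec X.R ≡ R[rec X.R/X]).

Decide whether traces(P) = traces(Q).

trace-equivalent

P's transition system — 2 states:
  m0 = a.(0\{a} | (0 + 0) + (0 + (0 + 0) + (0 + 0))) has moves --a--▸ m1
  m1 = 0\{a} | (0 + 0) + (0 + (0 + 0) + (0 + 0)) has moves (no moves)
Q's transition system — 2 states:
  n0 = a.(0\{a} | (0 + 0) + (0 + 0 + (0 + 0))) has moves --a--▸ n1
  n1 = 0\{a} | (0 + 0) + (0 + 0 + (0 + 0)) has moves (no moves)
Partition-refinement fixed point:
  B0 = {m0, n0}
  B1 = {m1, n1}
m0 ∈ B0, n0 ∈ B0 → same block
Bisimilar ⇒ trace-equivalent.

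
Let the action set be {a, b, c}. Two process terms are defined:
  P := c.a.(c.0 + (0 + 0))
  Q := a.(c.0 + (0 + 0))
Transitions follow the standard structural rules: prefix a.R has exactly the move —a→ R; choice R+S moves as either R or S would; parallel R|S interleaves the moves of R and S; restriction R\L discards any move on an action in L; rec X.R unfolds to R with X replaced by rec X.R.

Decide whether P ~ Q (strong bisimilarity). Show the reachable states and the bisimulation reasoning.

Reachable graph of P (4 states):
  p0 = c.a.(c.0 + (0 + 0)) ⊢ —c→ p1
  p1 = a.(c.0 + (0 + 0)) ⊢ —a→ p2
  p2 = c.0 + (0 + 0) ⊢ —c→ p3
  p3 = 0 ⊢ stopped
Reachable graph of Q (3 states):
  q0 = a.(c.0 + (0 + 0)) ⊢ —a→ q1
  q1 = c.0 + (0 + 0) ⊢ —c→ q2
  q2 = 0 ⊢ stopped
Coarsest stable partition (strong bisimilarity classes):
  B0 = {p0}
  B1 = {p1, q0}
  B2 = {p2, q1}
  B3 = {p3, q2}
p0 ∈ B0, q0 ∈ B1 → different blocks

not bisimilar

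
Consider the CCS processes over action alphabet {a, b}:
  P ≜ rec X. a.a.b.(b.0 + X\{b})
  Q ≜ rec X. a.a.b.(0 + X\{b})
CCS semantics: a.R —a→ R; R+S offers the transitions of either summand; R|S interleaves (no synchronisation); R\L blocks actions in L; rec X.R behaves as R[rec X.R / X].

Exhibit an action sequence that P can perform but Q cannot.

aabb

P's transition system — 7 states:
  s0 = rec X. a.a.b.(b.0 + X\{b}) → --a--▸ s1
  s1 = a.b.(b.0 + (rec X. a.a.b.(b.0 + X\{b}))\{b}) → --a--▸ s2
  s2 = b.(b.0 + (rec X. a.a.b.(b.0 + X\{b}))\{b}) → --b--▸ s3
  s3 = b.0 + (rec X. a.a.b.(b.0 + X\{b}))\{b} → --a--▸ s4, --b--▸ s5
  s4 = (a.b.(b.0 + (rec X. a.a.b.(b.0 + X\{b}))\{b}))\{b} → --a--▸ s6
  s5 = 0 → stopped
  s6 = (b.(b.0 + (rec X. a.a.b.(b.0 + X\{b}))\{b}))\{b} → stopped
Q's transition system — 6 states:
  t0 = rec X. a.a.b.(0 + X\{b}) → --a--▸ t1
  t1 = a.b.(0 + (rec X. a.a.b.(0 + X\{b}))\{b}) → --a--▸ t2
  t2 = b.(0 + (rec X. a.a.b.(0 + X\{b}))\{b}) → --b--▸ t3
  t3 = 0 + (rec X. a.a.b.(0 + X\{b}))\{b} → --a--▸ t4
  t4 = (a.b.(0 + (rec X. a.a.b.(0 + X\{b}))\{b}))\{b} → --a--▸ t5
  t5 = (b.(0 + (rec X. a.a.b.(0 + X\{b}))\{b}))\{b} → stopped
Trace ⟨aabb⟩ through P, begin at {s0}:
  after a @ step 1: {s1}
  after a @ step 2: {s2}
  after b @ step 3: {s3}
  after b @ step 4: {s5}
  ✓ P
Trace ⟨aabb⟩ through Q, begin at {t0}:
  after a @ step 1: {t1}
  after a @ step 2: {t2}
  after b @ step 3: {t3}
  after b @ step 4: ∅ (Q stuck)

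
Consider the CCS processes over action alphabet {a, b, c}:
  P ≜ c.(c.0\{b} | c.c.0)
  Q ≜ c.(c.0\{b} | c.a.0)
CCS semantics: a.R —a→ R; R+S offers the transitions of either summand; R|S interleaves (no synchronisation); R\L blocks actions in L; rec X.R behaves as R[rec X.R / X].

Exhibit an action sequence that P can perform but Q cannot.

LTS(P): 7 reachable states
  u0 = c.(c.0\{b} | c.c.0) has moves —c→ u1
  u1 = c.0\{b} | c.c.0 has moves —c→ u2, —c→ u3
  u2 = 0\{b} | c.c.0 has moves —c→ u4
  u3 = c.0\{b} | c.0 has moves —c→ u4, —c→ u5
  u4 = 0\{b} | c.0 has moves —c→ u6
  u5 = c.0\{b} | 0 has moves —c→ u6
  u6 = 0\{b} | 0 has moves (no moves)
LTS(Q): 7 reachable states
  v0 = c.(c.0\{b} | c.a.0) has moves —c→ v1
  v1 = c.0\{b} | c.a.0 has moves —c→ v2, —c→ v3
  v2 = 0\{b} | c.a.0 has moves —c→ v4
  v3 = c.0\{b} | a.0 has moves —a→ v5, —c→ v4
  v4 = 0\{b} | a.0 has moves —a→ v6
  v5 = c.0\{b} | 0 has moves —c→ v6
  v6 = 0\{b} | 0 has moves (no moves)
Run σ = ⟨cccc⟩ on P: start {u0}
  after c @ step 1: {u1}
  after c @ step 2: {u2, u3}
  after c @ step 3: {u4, u5}
  after c @ step 4: {u6}
  P completes σ.
Run σ = ⟨cccc⟩ on Q: start {v0}
  after c @ step 1: {v1}
  after c @ step 2: {v2, v3}
  after c @ step 3: {v4}
  after c @ step 4: ∅  — Q cannot continue

cccc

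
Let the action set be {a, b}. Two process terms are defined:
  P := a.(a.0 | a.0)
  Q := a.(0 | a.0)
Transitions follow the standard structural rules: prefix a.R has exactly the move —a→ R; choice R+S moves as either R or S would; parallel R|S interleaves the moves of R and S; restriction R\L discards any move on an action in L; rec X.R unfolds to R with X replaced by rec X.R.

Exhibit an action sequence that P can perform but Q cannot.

aaa

Reachable graph of P (5 states):
  p0 = a.(a.0 | a.0) :: -a-> p1
  p1 = a.0 | a.0 :: -a-> p2, -a-> p3
  p2 = 0 | a.0 :: -a-> p4
  p3 = a.0 | 0 :: -a-> p4
  p4 = 0 | 0 :: deadlocked
Reachable graph of Q (3 states):
  q0 = a.(0 | a.0) :: -a-> q1
  q1 = 0 | a.0 :: -a-> q2
  q2 = 0 | 0 :: deadlocked
Executing aaa from P (initial set {p0}):
  step 1 (a): {p1}
  step 2 (a): {p2, p3}
  step 3 (a): {p4}
  P completes σ.
Executing aaa from Q (initial set {q0}):
  step 1 (a): {q1}
  step 2 (a): {q2}
  step 3 (a): ∅ (Q stuck)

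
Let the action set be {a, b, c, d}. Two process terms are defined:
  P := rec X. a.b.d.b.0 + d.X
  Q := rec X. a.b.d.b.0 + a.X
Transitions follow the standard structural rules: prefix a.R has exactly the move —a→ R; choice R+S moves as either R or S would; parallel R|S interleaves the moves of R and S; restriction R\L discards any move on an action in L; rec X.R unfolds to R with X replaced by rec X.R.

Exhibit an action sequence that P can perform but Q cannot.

d

P's transition system — 5 states:
  s0 = rec X. a.b.d.b.0 + d.X :: =a=> s1, =d=> s0
  s1 = b.d.b.0 :: =b=> s2
  s2 = d.b.0 :: =d=> s3
  s3 = b.0 :: =b=> s4
  s4 = 0 :: ·
Q's transition system — 5 states:
  t0 = rec X. a.b.d.b.0 + a.X :: =a=> t0, =a=> t1
  t1 = b.d.b.0 :: =b=> t2
  t2 = d.b.0 :: =d=> t3
  t3 = b.0 :: =b=> t4
  t4 = 0 :: ·
Trace ⟨d⟩ through P, begin at {s0}:
  after d @ step 1: {s0}
  P completes σ.
Trace ⟨d⟩ through Q, begin at {t0}:
  after d @ step 1: ∅  — Q cannot continue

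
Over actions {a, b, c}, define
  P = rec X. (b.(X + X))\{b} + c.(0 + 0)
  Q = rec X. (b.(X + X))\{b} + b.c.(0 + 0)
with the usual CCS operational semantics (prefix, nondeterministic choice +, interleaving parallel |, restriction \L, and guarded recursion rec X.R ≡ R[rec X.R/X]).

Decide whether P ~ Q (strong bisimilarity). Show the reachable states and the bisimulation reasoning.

not bisimilar

LTS(P): 2 reachable states
  s0 = rec X. (b.(X + X))\{b} + c.(0 + 0) ⊢ -c-> s1
  s1 = 0 + 0 ⊢ ·
LTS(Q): 3 reachable states
  t0 = rec X. (b.(X + X))\{b} + b.c.(0 + 0) ⊢ -b-> t1
  t1 = c.(0 + 0) ⊢ -c-> t2
  t2 = 0 + 0 ⊢ ·
Bisimilarity quotient blocks:
  B0 = {s0, t1}
  B1 = {s1, t2}
  B2 = {t0}
s0 ∈ B0, t0 ∈ B2 → different blocks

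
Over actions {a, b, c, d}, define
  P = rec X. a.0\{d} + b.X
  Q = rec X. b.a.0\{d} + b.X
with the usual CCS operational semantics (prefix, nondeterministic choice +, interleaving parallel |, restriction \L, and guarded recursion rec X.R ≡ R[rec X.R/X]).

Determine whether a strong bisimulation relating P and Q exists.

Reachable graph of P (2 states):
  m0 = rec X. a.0\{d} + b.X has moves —a→ m1, —b→ m0
  m1 = 0\{d} has moves (no moves)
Reachable graph of Q (3 states):
  n0 = rec X. b.a.0\{d} + b.X has moves —b→ n0, —b→ n1
  n1 = a.0\{d} has moves —a→ n2
  n2 = 0\{d} has moves (no moves)
Coarsest stable partition (strong bisimilarity classes):
  B0 = {m0}
  B1 = {m1, n2}
  B2 = {n0}
  B3 = {n1}
m0 ∈ B0, n0 ∈ B2 → different blocks

NO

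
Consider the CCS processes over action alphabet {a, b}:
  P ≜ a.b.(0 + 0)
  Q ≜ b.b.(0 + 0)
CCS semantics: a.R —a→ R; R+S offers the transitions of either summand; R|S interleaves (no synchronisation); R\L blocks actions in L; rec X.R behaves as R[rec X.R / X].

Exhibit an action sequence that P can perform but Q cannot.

Reachable graph of P (3 states):
  p0 = a.b.(0 + 0) → ··a··> p1
  p1 = b.(0 + 0) → ··b··> p2
  p2 = 0 + 0 → deadlocked
Reachable graph of Q (3 states):
  q0 = b.b.(0 + 0) → ··b··> q1
  q1 = b.(0 + 0) → ··b··> q2
  q2 = 0 + 0 → deadlocked
Run σ = ⟨a⟩ on P: start {p0}
  step 1 (a): {p1}
  ✓ P
Run σ = ⟨a⟩ on Q: start {q0}
  step 1 (a): ∅  — Q cannot continue

a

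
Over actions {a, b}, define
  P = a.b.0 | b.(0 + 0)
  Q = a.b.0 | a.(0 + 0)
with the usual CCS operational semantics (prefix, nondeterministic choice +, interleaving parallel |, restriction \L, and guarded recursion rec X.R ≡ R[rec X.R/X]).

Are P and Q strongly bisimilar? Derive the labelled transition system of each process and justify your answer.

P ≁ Q

Reachable graph of P (6 states):
  m0 = a.b.0 | b.(0 + 0) → --a--▸ m1, --b--▸ m2
  m1 = b.0 | b.(0 + 0) → --b--▸ m3, --b--▸ m4
  m2 = a.b.0 | (0 + 0) → --a--▸ m4
  m3 = 0 | b.(0 + 0) → --b--▸ m5
  m4 = b.0 | (0 + 0) → --b--▸ m5
  m5 = 0 | (0 + 0) → ·
Reachable graph of Q (6 states):
  n0 = a.b.0 | a.(0 + 0) → --a--▸ n1, --a--▸ n2
  n1 = a.b.0 | (0 + 0) → --a--▸ n3
  n2 = b.0 | a.(0 + 0) → --a--▸ n3, --b--▸ n4
  n3 = b.0 | (0 + 0) → --b--▸ n5
  n4 = 0 | a.(0 + 0) → --a--▸ n5
  n5 = 0 | (0 + 0) → ·
Coarsest stable partition (strong bisimilarity classes):
  B0 = {m0}
  B1 = {m1}
  B2 = {m3, m4, n3}
  B3 = {m5, n5}
  B4 = {m2, n1}
  B5 = {n0}
  B6 = {n2}
  B7 = {n4}
m0 ∈ B0, n0 ∈ B5 → different blocks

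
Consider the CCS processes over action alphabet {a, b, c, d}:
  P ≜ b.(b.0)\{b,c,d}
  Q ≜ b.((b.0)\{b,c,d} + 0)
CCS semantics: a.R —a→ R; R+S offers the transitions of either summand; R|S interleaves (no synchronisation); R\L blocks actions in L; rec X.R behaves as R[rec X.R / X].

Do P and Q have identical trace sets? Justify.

Reachable graph of P (2 states):
  s0 = b.(b.0)\{b,c,d} :: =b=> s1
  s1 = (b.0)\{b,c,d} :: deadlocked
Reachable graph of Q (2 states):
  t0 = b.((b.0)\{b,c,d} + 0) :: =b=> t1
  t1 = (b.0)\{b,c,d} + 0 :: deadlocked
Partition-refinement fixed point:
  B0 = {s0, t0}
  B1 = {s1, t1}
s0 ∈ B0, t0 ∈ B0 → same block
Bisimilar ⇒ trace-equivalent.

trace-equivalent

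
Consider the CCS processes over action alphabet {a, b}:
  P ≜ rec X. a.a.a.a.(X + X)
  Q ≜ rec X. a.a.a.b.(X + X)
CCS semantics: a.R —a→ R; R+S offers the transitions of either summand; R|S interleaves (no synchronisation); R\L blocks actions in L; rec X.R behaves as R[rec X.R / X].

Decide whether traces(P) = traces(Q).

LTS(P): 5 reachable states
  m0 = rec X. a.a.a.a.(X + X) | -a-> m1
  m1 = a.a.a.((rec X. a.a.a.a.(X + X)) + (rec X. a.a.a.a.(X + X))) | -a-> m2
  m2 = a.a.((rec X. a.a.a.a.(X + X)) + (rec X. a.a.a.a.(X + X))) | -a-> m3
  m3 = a.((rec X. a.a.a.a.(X + X)) + (rec X. a.a.a.a.(X + X))) | -a-> m4
  m4 = (rec X. a.a.a.a.(X + X)) + (rec X. a.a.a.a.(X + X)) | -a-> m1
LTS(Q): 5 reachable states
  n0 = rec X. a.a.a.b.(X + X) | -a-> n1
  n1 = a.a.b.((rec X. a.a.a.b.(X + X)) + (rec X. a.a.a.b.(X + X))) | -a-> n2
  n2 = a.b.((rec X. a.a.a.b.(X + X)) + (rec X. a.a.a.b.(X + X))) | -a-> n3
  n3 = b.((rec X. a.a.a.b.(X + X)) + (rec X. a.a.a.b.(X + X))) | -b-> n4
  n4 = (rec X. a.a.a.b.(X + X)) + (rec X. a.a.a.b.(X + X)) | -a-> n1
Executing aaaa from P (initial set {m0}):
  [1] a ⇒ {m1}
  [2] a ⇒ {m2}
  [3] a ⇒ {m3}
  [4] a ⇒ {m4}
  P completes σ.
Executing aaaa from Q (initial set {n0}):
  [1] a ⇒ {n1}
  [2] a ⇒ {n2}
  [3] a ⇒ {n3}
  [4] a ⇒ no successor for Q

traces(P) ≠ traces(Q) — witness ⟨aaaa⟩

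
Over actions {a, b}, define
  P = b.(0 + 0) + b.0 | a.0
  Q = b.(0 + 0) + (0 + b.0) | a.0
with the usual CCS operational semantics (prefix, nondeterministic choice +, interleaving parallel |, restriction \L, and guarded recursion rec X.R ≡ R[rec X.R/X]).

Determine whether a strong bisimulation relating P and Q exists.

P ~ Q

Reachable graph of P (5 states):
  u0 = b.(0 + 0) + b.0 | a.0 :: =a=> u1, =b=> u2, =b=> u3
  u1 = b.0 | 0 :: =b=> u4
  u2 = 0 + 0 :: deadlocked
  u3 = 0 | a.0 :: =a=> u4
  u4 = 0 | 0 :: deadlocked
Reachable graph of Q (5 states):
  v0 = b.(0 + 0) + (0 + b.0) | a.0 :: =a=> v1, =b=> v2, =b=> v3
  v1 = (0 + b.0) | 0 :: =b=> v4
  v2 = 0 + 0 :: deadlocked
  v3 = 0 | a.0 :: =a=> v4
  v4 = 0 | 0 :: deadlocked
Bisimilarity quotient blocks:
  B0 = {u0, v0}
  B1 = {u3, v3}
  B2 = {u2, u4, v2, v4}
  B3 = {u1, v1}
u0 ∈ B0, v0 ∈ B0 → same block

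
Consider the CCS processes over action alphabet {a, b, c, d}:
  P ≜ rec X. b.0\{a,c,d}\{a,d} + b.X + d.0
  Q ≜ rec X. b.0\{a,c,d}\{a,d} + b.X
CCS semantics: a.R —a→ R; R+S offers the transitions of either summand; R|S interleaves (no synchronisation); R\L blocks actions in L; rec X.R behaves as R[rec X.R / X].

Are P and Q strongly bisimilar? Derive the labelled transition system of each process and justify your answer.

Reachable graph of P (3 states):
  m0 = rec X. b.0\{a,c,d}\{a,d} + b.X + d.0 | ··b··> m0, ··b··> m1, ··d··> m2
  m1 = 0\{a,c,d}\{a,d} | (no moves)
  m2 = 0 | (no moves)
Reachable graph of Q (2 states):
  n0 = rec X. b.0\{a,c,d}\{a,d} + b.X | ··b··> n0, ··b··> n1
  n1 = 0\{a,c,d}\{a,d} | (no moves)
Coarsest stable partition (strong bisimilarity classes):
  B0 = {m0}
  B1 = {m1, m2, n1}
  B2 = {n0}
m0 ∈ B0, n0 ∈ B2 → different blocks

not bisimilar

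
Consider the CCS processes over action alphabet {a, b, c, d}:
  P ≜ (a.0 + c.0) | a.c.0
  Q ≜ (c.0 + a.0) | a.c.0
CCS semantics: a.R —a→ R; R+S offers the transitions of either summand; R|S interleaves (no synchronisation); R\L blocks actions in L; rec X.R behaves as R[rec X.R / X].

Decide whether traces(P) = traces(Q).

P's transition system — 6 states:
  m0 = (a.0 + c.0) | a.c.0 → =a=> m1, =a=> m2, =c=> m2
  m1 = (a.0 + c.0) | c.0 → =a=> m3, =c=> m3, =c=> m4
  m2 = 0 | a.c.0 → =a=> m3
  m3 = 0 | c.0 → =c=> m5
  m4 = (a.0 + c.0) | 0 → =a=> m5, =c=> m5
  m5 = 0 | 0 → ·
Q's transition system — 6 states:
  n0 = (c.0 + a.0) | a.c.0 → =a=> n1, =a=> n2, =c=> n2
  n1 = (c.0 + a.0) | c.0 → =a=> n3, =c=> n3, =c=> n4
  n2 = 0 | a.c.0 → =a=> n3
  n3 = 0 | c.0 → =c=> n5
  n4 = (c.0 + a.0) | 0 → =a=> n5, =c=> n5
  n5 = 0 | 0 → ·
Coarsest stable partition (strong bisimilarity classes):
  B0 = {m0, n0}
  B1 = {m1, n1}
  B2 = {m3, n3}
  B3 = {m5, n5}
  B4 = {m4, n4}
  B5 = {m2, n2}
m0 ∈ B0, n0 ∈ B0 → same block
Bisimilar ⇒ trace-equivalent.

traces(P) = traces(Q)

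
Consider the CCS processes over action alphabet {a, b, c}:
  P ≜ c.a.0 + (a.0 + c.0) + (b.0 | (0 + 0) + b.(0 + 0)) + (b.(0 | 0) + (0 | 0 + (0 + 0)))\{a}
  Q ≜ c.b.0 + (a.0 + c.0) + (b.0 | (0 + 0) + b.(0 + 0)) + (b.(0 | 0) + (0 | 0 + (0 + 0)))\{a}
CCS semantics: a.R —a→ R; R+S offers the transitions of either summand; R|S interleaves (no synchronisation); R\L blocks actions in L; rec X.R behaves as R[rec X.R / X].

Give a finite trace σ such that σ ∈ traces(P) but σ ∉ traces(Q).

ca

LTS(P): 6 reachable states
  p0 = c.a.0 + (a.0 + c.0) + (b.0 | (0 + 0) + b.(0 + 0)) + (b.(0 | 0) + (0 | 0 + (0 + 0)))\{a} has moves -a-> p1, -b-> p2, -b-> p3, -b-> p4, -c-> p1, -c-> p5
  p1 = 0 has moves (no moves)
  p2 = (0 | 0)\{a} has moves (no moves)
  p3 = 0 + 0 has moves (no moves)
  p4 = 0 | (0 + 0) has moves (no moves)
  p5 = a.0 has moves -a-> p1
LTS(Q): 6 reachable states
  q0 = c.b.0 + (a.0 + c.0) + (b.0 | (0 + 0) + b.(0 + 0)) + (b.(0 | 0) + (0 | 0 + (0 + 0)))\{a} has moves -a-> q1, -b-> q2, -b-> q3, -b-> q4, -c-> q1, -c-> q5
  q1 = 0 has moves (no moves)
  q2 = (0 | 0)\{a} has moves (no moves)
  q3 = 0 + 0 has moves (no moves)
  q4 = 0 | (0 + 0) has moves (no moves)
  q5 = b.0 has moves -b-> q1
Run σ = ⟨ca⟩ on P: start {p0}
  step 1 (c): {p1, p5}
  step 2 (a): {p1}
  ✓ P
Run σ = ⟨ca⟩ on Q: start {q0}
  step 1 (c): {q1, q5}
  step 2 (a): no successor for Q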